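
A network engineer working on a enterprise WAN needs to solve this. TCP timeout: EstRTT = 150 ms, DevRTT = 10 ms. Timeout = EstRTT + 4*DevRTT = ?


Given: EstRTT = 150 ms, DevRTT = 10 ms
Timeout = EstRTT + 4 * DevRTT
4 * DevRTT = 4 * 10 = 40
Timeout = 150 + 40 = 190 ms

190


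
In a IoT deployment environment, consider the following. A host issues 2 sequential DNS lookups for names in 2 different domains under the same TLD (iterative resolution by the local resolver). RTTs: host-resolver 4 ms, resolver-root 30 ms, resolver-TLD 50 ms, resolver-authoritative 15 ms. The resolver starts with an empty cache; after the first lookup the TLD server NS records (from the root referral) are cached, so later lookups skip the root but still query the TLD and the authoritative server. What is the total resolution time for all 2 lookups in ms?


Lookup 1 (cold cache): local + root + TLD + auth = 4 + 30 + 50 + 15 = 99 ms
Lookups 2..2 (TLD NS cached -> skip root; new domain -> still ask TLD and auth): local + TLD + auth = 4 + 50 + 15 = 69 ms each
Remaining 1 lookups: 1 * 69 = 69 ms
Total = 99 + 69 = 168 ms

168


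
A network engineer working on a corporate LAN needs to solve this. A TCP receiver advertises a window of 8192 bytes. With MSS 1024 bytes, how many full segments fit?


Given: RWND = 8192 bytes, MSS = 1024 bytes
Full segments = floor(RWND / MSS)
Full segments = floor(8192 / 1024)
Full segments = floor(8.0) = 8

8


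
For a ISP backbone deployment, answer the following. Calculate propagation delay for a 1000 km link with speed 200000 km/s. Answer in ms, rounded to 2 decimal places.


Given: distance = 1000 km, speed = 200000 km/s
Delay = distance / speed = 1000 / 200000 seconds
Delay in ms = 1000 * 1000 / 200000
Delay = 5.0000 ms
Rounded to 2 dp = 5.00 ms

5.00


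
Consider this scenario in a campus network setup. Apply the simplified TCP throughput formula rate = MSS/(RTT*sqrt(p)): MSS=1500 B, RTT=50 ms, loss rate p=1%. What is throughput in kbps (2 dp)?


Given: MSS = 1500 bytes, RTT = 50 ms, loss = 1%
RTT in seconds = 50 / 1000 = 0.05
Loss rate = 1% = 0.01
sqrt(loss) = sqrt(0.01) = 0.1
Throughput (bytes/s) = 1500 / (0.05 * 0.1) = 300000.0000
Throughput (kbps) = 300000.0000 * 8 / 1000 = 2400.000000 -> 2400.00 kbps (2 dp)

2400.00


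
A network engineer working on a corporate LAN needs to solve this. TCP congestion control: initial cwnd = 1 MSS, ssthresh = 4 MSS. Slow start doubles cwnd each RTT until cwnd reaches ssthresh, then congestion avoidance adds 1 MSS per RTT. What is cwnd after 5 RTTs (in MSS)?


RTT 0: cwnd = 1 MSS (initial)
RTT 1: cwnd = 2 MSS (slow start, doubled)
RTT 2: cwnd = 4 MSS (slow start, doubled)
RTT 3: cwnd = 5 MSS (congestion avoidance, +1)
RTT 4: cwnd = 6 MSS (congestion avoidance, +1)
RTT 5: cwnd = 7 MSS (congestion avoidance, +1)

7


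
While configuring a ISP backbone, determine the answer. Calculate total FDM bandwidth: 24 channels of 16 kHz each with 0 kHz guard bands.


Given: 24 channels, 16 kHz each, guard = 0 kHz
Channel bandwidth = 24 * 16 = 384 kHz
Guard bands = 23 gaps * 0 kHz = 0 kHz
Total = 384 + 0 = 384 kHz

384


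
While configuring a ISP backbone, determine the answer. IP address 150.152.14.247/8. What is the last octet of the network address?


Given: IP = 150.152.14.247, prefix = /8
Subnet mask = 255.0.0.0
Last octet of IP: 247
Last octet of mask: 0
Network last octet = 247 AND 0 = 0

0


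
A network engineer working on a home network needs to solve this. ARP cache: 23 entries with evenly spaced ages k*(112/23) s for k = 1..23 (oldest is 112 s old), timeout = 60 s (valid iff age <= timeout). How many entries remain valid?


Ages are k * 112/23 s for k = 1..23 (spacing = 4.8696 s).
Entry k is valid iff k * 112/23 <= 60 iff k <= 23 * 60 / 112 = 12.3214
n_valid = floor(12.3214) = 12
(n_stale = 23 - 12 = 11)

12


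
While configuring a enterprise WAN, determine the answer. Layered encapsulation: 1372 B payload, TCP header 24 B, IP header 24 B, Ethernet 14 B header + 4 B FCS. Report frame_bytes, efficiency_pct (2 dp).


TCP segment = 1372 + 24 = 1396 B
IP packet = 1396 + 24 = 1420 B
Ethernet frame = 1420 + 14 + 4 = 1438 B
Efficiency = app / frame = 1372 / 1438 = 0.954103 = 95.4103% -> 95.41% (2 dp)

1438, 95.41


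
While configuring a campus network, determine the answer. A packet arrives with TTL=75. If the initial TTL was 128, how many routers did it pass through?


Given: initial TTL = 128, received TTL = 75
Hops = initial TTL - received TTL
Hops = 128 - 75 = 53

53


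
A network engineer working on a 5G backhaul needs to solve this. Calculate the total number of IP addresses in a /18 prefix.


Given: CIDR prefix /18
Host bits = 32 - 18 = 14
Total addresses = 2^14 = 16384

16384


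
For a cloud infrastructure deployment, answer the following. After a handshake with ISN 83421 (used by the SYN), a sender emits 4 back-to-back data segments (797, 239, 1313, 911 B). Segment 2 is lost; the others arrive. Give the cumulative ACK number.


SYN uses sequence number 83421; first data byte = ISN + 1 = 83422.
Segment 1: SEQ = 83422, len = 797 B, covers [83422, 84218]
Segment 2: SEQ = 84219, len = 239 B, covers [84219, 84457] [LOST]
Segment 3: SEQ = 84458, len = 1313 B, covers [84458, 85770]
Segment 4: SEQ = 85771, len = 911 B, covers [85771, 86681]
In-order data received: bytes [83422, 84218] (segments 1..1).
Segment 2 missing -> gap begins at byte 84219; later segments buffered out of order.
Cumulative ACK = next expected in-order byte = 83422 + 797 = 84219

84219


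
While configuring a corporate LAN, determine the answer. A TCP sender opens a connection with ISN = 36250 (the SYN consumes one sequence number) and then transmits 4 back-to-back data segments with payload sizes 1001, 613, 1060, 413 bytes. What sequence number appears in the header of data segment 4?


The SYN occupies sequence number ISN = 36250, so the first data byte is ISN + 1 = 36251.
SEQ of data segment i = (ISN + 1) + sum of payload sizes of segments 1..i-1.
Segment 1: SEQ = 36251, payload = 1001 bytes
Segment 2: SEQ = 37252, payload = 613 bytes
Segment 3: SEQ = 37865, payload = 1060 bytes
Segment 4: SEQ = 38925, payload = 413 bytes
SEQ of segment 4 = 36251 + 1001 + 613 + 1060 = 38925

38925


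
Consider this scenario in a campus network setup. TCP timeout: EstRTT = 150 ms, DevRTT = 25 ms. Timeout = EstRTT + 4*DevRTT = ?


Given: EstRTT = 150 ms, DevRTT = 25 ms
Timeout = EstRTT + 4 * DevRTT
4 * DevRTT = 4 * 25 = 100
Timeout = 150 + 100 = 250 ms

250


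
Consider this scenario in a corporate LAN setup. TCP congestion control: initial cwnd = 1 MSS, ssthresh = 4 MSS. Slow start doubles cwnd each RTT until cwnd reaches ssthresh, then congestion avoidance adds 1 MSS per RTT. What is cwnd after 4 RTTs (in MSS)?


RTT 0: cwnd = 1 MSS (initial)
RTT 1: cwnd = 2 MSS (slow start, doubled)
RTT 2: cwnd = 4 MSS (slow start, doubled)
RTT 3: cwnd = 5 MSS (congestion avoidance, +1)
RTT 4: cwnd = 6 MSS (congestion avoidance, +1)

6


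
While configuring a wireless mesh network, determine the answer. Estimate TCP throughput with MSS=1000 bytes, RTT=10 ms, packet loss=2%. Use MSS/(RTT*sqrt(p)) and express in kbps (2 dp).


Given: MSS = 1000 bytes, RTT = 10 ms, loss = 2%
RTT in seconds = 10 / 1000 = 0.01
Loss rate = 2% = 0.02
sqrt(loss) = sqrt(0.02) = 0.141421356237
Throughput (bytes/s) = 1000 / (0.01 * 0.141421356237) = 707106.7812
Throughput (kbps) = 707106.7812 * 8 / 1000 = 5656.854249 -> 5656.85 kbps (2 dp)

5656.85


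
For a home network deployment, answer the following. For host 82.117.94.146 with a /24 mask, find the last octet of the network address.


Given: IP = 82.117.94.146, prefix = /24
Subnet mask = 255.255.255.0
Last octet of IP: 146
Last octet of mask: 0
Network last octet = 146 AND 0 = 0

0


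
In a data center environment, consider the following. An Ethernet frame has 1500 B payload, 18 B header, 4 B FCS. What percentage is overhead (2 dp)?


Given: payload = 1500 B, header = 18 B, trailer = 4 B
Overhead bytes = header + trailer = 18 + 4 = 22
Total frame = payload + overhead = 1500 + 22 = 1522
Overhead % = 22 / 1522 * 100 = 1.4455% -> 1.45% (2 dp)

1.45


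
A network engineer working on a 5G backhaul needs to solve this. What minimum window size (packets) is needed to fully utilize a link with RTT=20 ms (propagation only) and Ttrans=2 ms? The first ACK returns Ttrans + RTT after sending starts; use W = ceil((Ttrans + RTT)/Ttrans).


Given: Ttrans = 2 ms, RTT = 20 ms (= 2 * Tprop, Tprop = 10 ms)
Time until first ACK returns = Ttrans + RTT = 2 + 20 = 22 ms
Need W * Ttrans >= Ttrans + RTT  ->  W >= (Ttrans + RTT) / Ttrans
(Ttrans + RTT) / Ttrans = 22 / 2 = 11
W_min = ceil(11) = 11

11


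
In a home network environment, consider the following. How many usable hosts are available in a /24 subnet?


Given: subnet mask /24
Host bits = 32 - 24 = 8
Total addresses = 2^8 = 256
Usable hosts = 256 - 2 (network + broadcast) = 254

254


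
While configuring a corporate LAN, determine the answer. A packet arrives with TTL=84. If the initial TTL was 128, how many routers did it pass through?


Given: initial TTL = 128, received TTL = 84
Hops = initial TTL - received TTL
Hops = 128 - 84 = 44

44


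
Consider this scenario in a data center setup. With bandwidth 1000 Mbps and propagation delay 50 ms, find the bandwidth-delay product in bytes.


Given: bandwidth = 1000 Mbps, delay = 50 ms
BDP in bits = 1000 * 10^6 * 50 / 1000
BDP in bits = 50000000
BDP in bytes = 50000000 / 8 = 6250000

6250000


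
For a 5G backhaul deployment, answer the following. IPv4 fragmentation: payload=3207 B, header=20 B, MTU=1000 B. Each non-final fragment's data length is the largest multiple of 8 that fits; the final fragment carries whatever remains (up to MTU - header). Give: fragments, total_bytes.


Max data per non-final fragment = floor((MTU - header)/8)*8 = floor((1000 - 20)/8)*8 = floor(980/8)*8 = 976 B
Final fragment needs no 8-byte alignment: it can carry up to MTU - header = 980 B
Non-final fragments needed = ceil((payload - 980) / 976) = ceil(2227/976) = ceil(2.2818) = 3
Number of fragments = 3 + 1 = 4
Fragment sizes (data): 3 * 976 B + 279 B (last, 279 <= 980 OK)
Total bytes sent = payload + n_frags * header = 3207 + 4*20 = 3207 + 80 = 3287 B

4, 3287


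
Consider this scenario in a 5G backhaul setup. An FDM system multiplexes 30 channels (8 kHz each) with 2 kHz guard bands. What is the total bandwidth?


Given: 30 channels, 8 kHz each, guard = 2 kHz
Channel bandwidth = 30 * 8 = 240 kHz
Guard bands = 29 gaps * 2 kHz = 58 kHz
Total = 240 + 58 = 298 kHz

298


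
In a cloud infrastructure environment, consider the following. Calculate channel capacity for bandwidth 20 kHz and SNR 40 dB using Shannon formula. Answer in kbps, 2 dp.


Given: B = 20 kHz, SNR = 40 dB
SNR linear = 10^(40/10) = 10000
1 + SNR = 10001
log2(10001) = 13.2878566418
C = 20 * 1000 * 13.2878566418 = 265757.1328 bps
C = 265.757133 kbps -> 265.76 kbps (2 dp)

265.76


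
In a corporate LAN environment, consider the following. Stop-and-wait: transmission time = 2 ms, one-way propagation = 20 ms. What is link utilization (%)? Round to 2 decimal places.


Given: Ttrans = 2 ms, Tprop = 20 ms
RTT = 2 * Tprop = 2 * 20 = 40 ms
U = Ttrans / (Ttrans + RTT)
U = 2 / (2 + 40)
U = 2 / 42 = 0.047619
U% = 4.76%

4.76


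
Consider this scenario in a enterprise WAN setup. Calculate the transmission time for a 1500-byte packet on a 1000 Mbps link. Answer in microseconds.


Given: packet = 1500 bytes, bandwidth = 1000 Mbps
Packet in bits = 1500 * 8 = 12000 bits
Bandwidth = 1000 * 10^6 = 1000000000 bps
Time = 12000 / 1000000000 seconds
Time in us = 12000 * 10^6 / 1000000000 = 12

12


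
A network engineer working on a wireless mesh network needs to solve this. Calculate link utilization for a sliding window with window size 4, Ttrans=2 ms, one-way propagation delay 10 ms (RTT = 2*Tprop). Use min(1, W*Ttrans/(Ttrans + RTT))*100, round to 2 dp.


Given: W = 4, Ttrans = 2 ms, RTT = 20 ms (= 2 * Tprop, Tprop = 10 ms)
Cycle time = Ttrans + RTT = 2 + 20 = 22 ms (first packet sent until its ACK returns)
W * Ttrans = 4 * 2 = 8 ms of sending per cycle
W * Ttrans / (Ttrans + RTT) = 8 / 22 = 0.363636
U = min(1, 0.363636) = 0.363636
U% = 36.36%

36.36


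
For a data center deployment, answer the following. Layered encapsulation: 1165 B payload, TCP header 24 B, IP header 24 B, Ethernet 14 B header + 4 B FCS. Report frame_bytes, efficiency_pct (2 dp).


TCP segment = 1165 + 24 = 1189 B
IP packet = 1189 + 24 = 1213 B
Ethernet frame = 1213 + 14 + 4 = 1231 B
Efficiency = app / frame = 1165 / 1231 = 0.946385 = 94.6385% -> 94.64% (2 dp)

1231, 94.64


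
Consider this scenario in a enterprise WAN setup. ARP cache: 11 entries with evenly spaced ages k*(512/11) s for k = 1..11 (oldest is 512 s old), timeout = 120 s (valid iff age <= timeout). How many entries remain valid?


Ages are k * 512/11 s for k = 1..11 (spacing = 46.5455 s).
Entry k is valid iff k * 512/11 <= 120 iff k <= 11 * 120 / 512 = 2.5781
n_valid = floor(2.5781) = 2
(n_stale = 11 - 2 = 9)

2


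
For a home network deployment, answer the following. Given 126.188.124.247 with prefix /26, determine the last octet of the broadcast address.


Given: IP = 126.188.124.247, prefix = /26
Host bits = 32 - 26 = 6
Network last octet = 247 AND mask = 192
Host part size = 2^6 - 1 = 63
Broadcast last octet = 192 OR 63 = 255

255


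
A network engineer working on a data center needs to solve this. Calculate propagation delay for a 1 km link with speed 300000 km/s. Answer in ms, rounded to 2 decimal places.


Given: distance = 1 km, speed = 300000 km/s
Delay = distance / speed = 1 / 300000 seconds
Delay in ms = 1 * 1000 / 300000
Delay = 0.0033 ms
Rounded to 2 dp = 0.00 ms

0.00


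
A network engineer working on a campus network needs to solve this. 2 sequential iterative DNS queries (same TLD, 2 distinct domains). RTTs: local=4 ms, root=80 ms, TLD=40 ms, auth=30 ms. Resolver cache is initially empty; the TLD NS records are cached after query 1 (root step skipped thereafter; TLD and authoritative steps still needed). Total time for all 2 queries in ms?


Lookup 1 (cold cache): local + root + TLD + auth = 4 + 80 + 40 + 30 = 154 ms
Lookups 2..2 (TLD NS cached -> skip root; new domain -> still ask TLD and auth): local + TLD + auth = 4 + 40 + 30 = 74 ms each
Remaining 1 lookups: 1 * 74 = 74 ms
Total = 154 + 74 = 228 ms

228


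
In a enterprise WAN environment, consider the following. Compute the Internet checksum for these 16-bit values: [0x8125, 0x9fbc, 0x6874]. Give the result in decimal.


Given words: [0x8125, 0x9fbc, 0x6874]
Step 1: Sum all words
Raw sum = 33061 + 40892 + 26740 = 100693
Step 2: Fold carry: (35157 + 1) = 35158
One's complement = ~35158 & 0xFFFF = 30377

30377


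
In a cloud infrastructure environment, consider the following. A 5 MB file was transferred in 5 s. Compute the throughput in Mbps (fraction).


Given: file = 5 MB, time = 5 s
File in Mb = 5 * 8 = 40 Mb
Throughput = 40 / 5 Mbps
Throughput = 8 Mbps

8


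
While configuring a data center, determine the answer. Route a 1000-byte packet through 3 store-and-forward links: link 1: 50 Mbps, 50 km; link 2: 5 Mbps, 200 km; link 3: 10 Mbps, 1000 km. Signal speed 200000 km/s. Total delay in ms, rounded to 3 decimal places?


Packet = 1000 bytes = 8000 bits. Store-and-forward: sum (t_trans + t_prop) per link.
Link 1: t_trans = 8000/(50*10^6) s = 0.1600 ms; t_prop = 50/200000 s = 0.2500 ms; subtotal = 0.4100 ms
Link 2: t_trans = 8000/(5*10^6) s = 1.6000 ms; t_prop = 200/200000 s = 1.0000 ms; subtotal = 2.6000 ms
Link 3: t_trans = 8000/(10*10^6) s = 0.8000 ms; t_prop = 1000/200000 s = 5.0000 ms; subtotal = 5.8000 ms
End-to-end = 0.4100 + 2.6000 + 5.8000 = 8.8100 ms -> 8.810 ms (3 dp)

8.810


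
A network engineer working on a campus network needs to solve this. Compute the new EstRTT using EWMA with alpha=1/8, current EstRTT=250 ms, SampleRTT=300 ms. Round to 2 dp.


Given: EstRTT = 250 ms, SampleRTT = 300 ms, alpha = 1/8
New EstRTT = (1 - alpha) * EstRTT + alpha * SampleRTT
(7/8) * 250 = 218.75
(1/8) * 300 = 37.5
New EstRTT = 218.75 + 37.5 = 256.25 ms -> 256.25 ms (2 dp)

256.25


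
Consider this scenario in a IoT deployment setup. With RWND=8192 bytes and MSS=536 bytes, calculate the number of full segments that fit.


Given: RWND = 8192 bytes, MSS = 536 bytes
Full segments = floor(RWND / MSS)
Full segments = floor(8192 / 536)
Full segments = floor(15.2836) = 15

15


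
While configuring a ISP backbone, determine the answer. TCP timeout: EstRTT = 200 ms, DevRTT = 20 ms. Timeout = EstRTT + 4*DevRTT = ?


Given: EstRTT = 200 ms, DevRTT = 20 ms
Timeout = EstRTT + 4 * DevRTT
4 * DevRTT = 4 * 20 = 80
Timeout = 200 + 80 = 280 ms

280


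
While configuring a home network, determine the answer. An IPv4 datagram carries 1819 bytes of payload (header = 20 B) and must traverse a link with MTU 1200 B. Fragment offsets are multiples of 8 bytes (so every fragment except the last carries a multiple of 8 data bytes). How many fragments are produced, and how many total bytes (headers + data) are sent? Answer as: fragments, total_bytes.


Max data per non-final fragment = floor((MTU - header)/8)*8 = floor((1200 - 20)/8)*8 = floor(1180/8)*8 = 1176 B
Final fragment needs no 8-byte alignment: it can carry up to MTU - header = 1180 B
Non-final fragments needed = ceil((payload - 1180) / 1176) = ceil(639/1176) = ceil(0.5434) = 1
Number of fragments = 1 + 1 = 2
Fragment sizes (data): 1 * 1176 B + 643 B (last, 643 <= 1180 OK)
Total bytes sent = payload + n_frags * header = 1819 + 2*20 = 1819 + 40 = 1859 B

2, 1859


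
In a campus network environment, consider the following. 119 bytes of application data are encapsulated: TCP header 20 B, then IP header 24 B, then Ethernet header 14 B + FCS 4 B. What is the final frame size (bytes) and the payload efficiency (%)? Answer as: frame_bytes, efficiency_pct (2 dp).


TCP segment = 119 + 20 = 139 B
IP packet = 139 + 24 = 163 B
Ethernet frame = 163 + 14 + 4 = 181 B
Efficiency = app / frame = 119 / 181 = 0.657459 = 65.7459% -> 65.75% (2 dp)

181, 65.75


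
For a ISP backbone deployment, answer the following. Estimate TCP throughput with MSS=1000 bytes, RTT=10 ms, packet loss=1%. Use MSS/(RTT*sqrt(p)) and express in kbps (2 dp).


Given: MSS = 1000 bytes, RTT = 10 ms, loss = 1%
RTT in seconds = 10 / 1000 = 0.01
Loss rate = 1% = 0.01
sqrt(loss) = sqrt(0.01) = 0.1
Throughput (bytes/s) = 1000 / (0.01 * 0.1) = 1000000.0000
Throughput (kbps) = 1000000.0000 * 8 / 1000 = 8000.000000 -> 8000.00 kbps (2 dp)

8000.00


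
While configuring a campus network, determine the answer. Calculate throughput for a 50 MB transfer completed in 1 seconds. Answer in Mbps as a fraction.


Given: file = 50 MB, time = 1 s
File in Mb = 50 * 8 = 400 Mb
Throughput = 400 / 1 Mbps
Throughput = 400 Mbps

400


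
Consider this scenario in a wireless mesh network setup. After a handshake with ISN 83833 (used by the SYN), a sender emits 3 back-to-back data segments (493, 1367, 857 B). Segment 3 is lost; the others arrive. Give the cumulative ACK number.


SYN uses sequence number 83833; first data byte = ISN + 1 = 83834.
Segment 1: SEQ = 83834, len = 493 B, covers [83834, 84326]
Segment 2: SEQ = 84327, len = 1367 B, covers [84327, 85693]
Segment 3: SEQ = 85694, len = 857 B, covers [85694, 86550] [LOST]
In-order data received: bytes [83834, 85693] (segments 1..2).
Segment 3 missing -> gap begins at byte 85694.
Cumulative ACK = next expected in-order byte = 83834 + 493 + 1367 = 85694

85694


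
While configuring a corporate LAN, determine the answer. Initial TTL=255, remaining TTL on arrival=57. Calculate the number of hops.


Given: initial TTL = 255, received TTL = 57
Hops = initial TTL - received TTL
Hops = 255 - 57 = 198

198


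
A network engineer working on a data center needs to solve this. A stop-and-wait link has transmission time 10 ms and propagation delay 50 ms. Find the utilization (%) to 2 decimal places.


Given: Ttrans = 10 ms, Tprop = 50 ms
RTT = 2 * Tprop = 2 * 50 = 100 ms
U = Ttrans / (Ttrans + RTT)
U = 10 / (10 + 100)
U = 10 / 110 = 0.090909
U% = 9.09%

9.09


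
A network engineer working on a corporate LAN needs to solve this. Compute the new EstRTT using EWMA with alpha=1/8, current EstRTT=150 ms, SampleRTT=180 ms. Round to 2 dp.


Given: EstRTT = 150 ms, SampleRTT = 180 ms, alpha = 1/8
New EstRTT = (1 - alpha) * EstRTT + alpha * SampleRTT
(7/8) * 150 = 131.25
(1/8) * 180 = 22.5
New EstRTT = 131.25 + 22.5 = 153.75 ms -> 153.75 ms (2 dp)

153.75


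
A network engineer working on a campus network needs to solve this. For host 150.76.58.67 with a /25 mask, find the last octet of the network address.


Given: IP = 150.76.58.67, prefix = /25
Subnet mask = 255.255.255.128
Last octet of IP: 67
Last octet of mask: 128
Network last octet = 67 AND 128 = 0

0


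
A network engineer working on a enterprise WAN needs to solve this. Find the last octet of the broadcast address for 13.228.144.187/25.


Given: IP = 13.228.144.187, prefix = /25
Host bits = 32 - 25 = 7
Network last octet = 187 AND mask = 128
Host part size = 2^7 - 1 = 127
Broadcast last octet = 128 OR 127 = 255

255


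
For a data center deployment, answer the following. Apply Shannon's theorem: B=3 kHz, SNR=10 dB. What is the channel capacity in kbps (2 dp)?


Given: B = 3 kHz, SNR = 10 dB
SNR linear = 10^(10/10) = 10
1 + SNR = 11
log2(11) = 3.4594316186
C = 3 * 1000 * 3.4594316186 = 10378.2949 bps
C = 10.378295 kbps -> 10.38 kbps (2 dp)

10.38


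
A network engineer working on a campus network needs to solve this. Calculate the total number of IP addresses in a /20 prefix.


Given: CIDR prefix /20
Host bits = 32 - 20 = 12
Total addresses = 2^12 = 4096

4096


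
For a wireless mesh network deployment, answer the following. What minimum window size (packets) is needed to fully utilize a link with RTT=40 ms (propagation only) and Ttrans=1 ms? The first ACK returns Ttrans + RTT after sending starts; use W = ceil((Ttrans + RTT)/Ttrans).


Given: Ttrans = 1 ms, RTT = 40 ms (= 2 * Tprop, Tprop = 20 ms)
Time until first ACK returns = Ttrans + RTT = 1 + 40 = 41 ms
Need W * Ttrans >= Ttrans + RTT  ->  W >= (Ttrans + RTT) / Ttrans
(Ttrans + RTT) / Ttrans = 41 / 1 = 41
W_min = ceil(41) = 41

41


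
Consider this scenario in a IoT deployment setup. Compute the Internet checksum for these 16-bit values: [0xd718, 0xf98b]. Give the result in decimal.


Given words: [0xd718, 0xf98b]
Step 1: Sum all words
Raw sum = 55064 + 63883 = 118947
Step 2: Fold carry: (53411 + 1) = 53412
One's complement = ~53412 & 0xFFFF = 12123

12123


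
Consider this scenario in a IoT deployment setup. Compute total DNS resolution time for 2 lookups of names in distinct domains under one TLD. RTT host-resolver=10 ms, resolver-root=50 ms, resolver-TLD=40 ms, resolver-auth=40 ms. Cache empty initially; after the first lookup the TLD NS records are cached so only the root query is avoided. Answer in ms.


Lookup 1 (cold cache): local + root + TLD + auth = 10 + 50 + 40 + 40 = 140 ms
Lookups 2..2 (TLD NS cached -> skip root; new domain -> still ask TLD and auth): local + TLD + auth = 10 + 40 + 40 = 90 ms each
Remaining 1 lookups: 1 * 90 = 90 ms
Total = 140 + 90 = 230 ms

230


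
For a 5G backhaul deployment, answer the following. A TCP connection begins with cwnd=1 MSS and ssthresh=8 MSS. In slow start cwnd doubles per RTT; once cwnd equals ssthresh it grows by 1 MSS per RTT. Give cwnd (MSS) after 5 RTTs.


RTT 0: cwnd = 1 MSS (initial)
RTT 1: cwnd = 2 MSS (slow start, doubled)
RTT 2: cwnd = 4 MSS (slow start, doubled)
RTT 3: cwnd = 8 MSS (slow start, doubled)
RTT 4: cwnd = 9 MSS (congestion avoidance, +1)
RTT 5: cwnd = 10 MSS (congestion avoidance, +1)

10


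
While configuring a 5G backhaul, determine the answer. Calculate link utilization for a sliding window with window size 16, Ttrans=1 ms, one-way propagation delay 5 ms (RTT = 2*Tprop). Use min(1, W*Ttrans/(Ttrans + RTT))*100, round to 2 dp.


Given: W = 16, Ttrans = 1 ms, RTT = 10 ms (= 2 * Tprop, Tprop = 5 ms)
Cycle time = Ttrans + RTT = 1 + 10 = 11 ms (first packet sent until its ACK returns)
W * Ttrans = 16 * 1 = 16 ms of sending per cycle
W * Ttrans / (Ttrans + RTT) = 16 / 11 = 1.454545
U = min(1, 1.454545) = 1.000000
U% = 100.00%

100.00


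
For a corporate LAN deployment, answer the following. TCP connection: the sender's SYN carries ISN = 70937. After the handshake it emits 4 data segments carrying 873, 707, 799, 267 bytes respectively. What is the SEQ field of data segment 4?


The SYN occupies sequence number ISN = 70937, so the first data byte is ISN + 1 = 70938.
SEQ of data segment i = (ISN + 1) + sum of payload sizes of segments 1..i-1.
Segment 1: SEQ = 70938, payload = 873 bytes
Segment 2: SEQ = 71811, payload = 707 bytes
Segment 3: SEQ = 72518, payload = 799 bytes
Segment 4: SEQ = 73317, payload = 267 bytes
SEQ of segment 4 = 70938 + 873 + 707 + 799 = 73317

73317


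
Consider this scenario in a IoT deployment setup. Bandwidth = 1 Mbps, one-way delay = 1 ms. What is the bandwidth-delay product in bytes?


Given: bandwidth = 1 Mbps, delay = 1 ms
BDP in bits = 1 * 10^6 * 1 / 1000
BDP in bits = 1000
BDP in bytes = 1000 / 8 = 125

125


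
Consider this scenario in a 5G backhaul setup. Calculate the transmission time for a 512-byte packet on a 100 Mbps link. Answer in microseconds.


Given: packet = 512 bytes, bandwidth = 100 Mbps
Packet in bits = 512 * 8 = 4096 bits
Bandwidth = 100 * 10^6 = 100000000 bps
Time = 4096 / 100000000 seconds
Time in us = 4096 * 10^6 / 100000000 = 40.96

40.96


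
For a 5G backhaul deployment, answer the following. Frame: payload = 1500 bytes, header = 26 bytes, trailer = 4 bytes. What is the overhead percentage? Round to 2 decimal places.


Given: payload = 1500 B, header = 26 B, trailer = 4 B
Overhead bytes = header + trailer = 26 + 4 = 30
Total frame = payload + overhead = 1500 + 30 = 1530
Overhead % = 30 / 1530 * 100 = 1.9608% -> 1.96% (2 dp)

1.96


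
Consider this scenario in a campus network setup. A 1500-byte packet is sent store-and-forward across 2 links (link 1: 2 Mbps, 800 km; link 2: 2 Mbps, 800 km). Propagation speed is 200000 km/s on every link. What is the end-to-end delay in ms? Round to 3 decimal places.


Packet = 1500 bytes = 12000 bits. Store-and-forward: sum (t_trans + t_prop) per link.
Link 1: t_trans = 12000/(2*10^6) s = 6.0000 ms; t_prop = 800/200000 s = 4.0000 ms; subtotal = 10.0000 ms
Link 2: t_trans = 12000/(2*10^6) s = 6.0000 ms; t_prop = 800/200000 s = 4.0000 ms; subtotal = 10.0000 ms
End-to-end = 10.0000 + 10.0000 = 20.0000 ms -> 20.000 ms (3 dp)

20.000


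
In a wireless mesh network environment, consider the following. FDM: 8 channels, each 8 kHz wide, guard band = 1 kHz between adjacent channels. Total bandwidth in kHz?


Given: 8 channels, 8 kHz each, guard = 1 kHz
Channel bandwidth = 8 * 8 = 64 kHz
Guard bands = 7 gaps * 1 kHz = 7 kHz
Total = 64 + 7 = 71 kHz

71


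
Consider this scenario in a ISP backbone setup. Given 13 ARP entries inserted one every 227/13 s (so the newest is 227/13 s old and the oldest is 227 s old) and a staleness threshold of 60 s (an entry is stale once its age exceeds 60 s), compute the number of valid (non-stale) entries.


Ages are k * 227/13 s for k = 1..13 (spacing = 17.4615 s).
Entry k is valid iff k * 227/13 <= 60 iff k <= 13 * 60 / 227 = 3.4361
n_valid = floor(3.4361) = 3
(n_stale = 13 - 3 = 10)

3


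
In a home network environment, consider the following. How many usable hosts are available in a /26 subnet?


Given: subnet mask /26
Host bits = 32 - 26 = 6
Total addresses = 2^6 = 64
Usable hosts = 64 - 2 (network + broadcast) = 62

62


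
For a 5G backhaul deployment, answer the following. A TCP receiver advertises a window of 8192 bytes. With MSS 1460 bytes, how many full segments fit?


Given: RWND = 8192 bytes, MSS = 1460 bytes
Full segments = floor(RWND / MSS)
Full segments = floor(8192 / 1460)
Full segments = floor(5.611) = 5

5


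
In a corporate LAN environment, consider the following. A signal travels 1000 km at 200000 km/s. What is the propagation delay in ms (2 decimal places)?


Given: distance = 1000 km, speed = 200000 km/s
Delay = distance / speed = 1000 / 200000 seconds
Delay in ms = 1000 * 1000 / 200000
Delay = 5.0000 ms
Rounded to 2 dp = 5.00 ms

5.00


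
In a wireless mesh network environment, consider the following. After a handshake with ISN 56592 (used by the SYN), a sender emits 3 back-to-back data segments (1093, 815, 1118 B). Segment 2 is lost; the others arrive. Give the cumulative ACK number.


SYN uses sequence number 56592; first data byte = ISN + 1 = 56593.
Segment 1: SEQ = 56593, len = 1093 B, covers [56593, 57685]
Segment 2: SEQ = 57686, len = 815 B, covers [57686, 58500] [LOST]
Segment 3: SEQ = 58501, len = 1118 B, covers [58501, 59618]
In-order data received: bytes [56593, 57685] (segments 1..1).
Segment 2 missing -> gap begins at byte 57686; later segments buffered out of order.
Cumulative ACK = next expected in-order byte = 56593 + 1093 = 57686

57686


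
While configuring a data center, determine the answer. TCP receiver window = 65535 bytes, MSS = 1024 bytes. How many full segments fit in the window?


Given: RWND = 65535 bytes, MSS = 1024 bytes
Full segments = floor(RWND / MSS)
Full segments = floor(65535 / 1024)
Full segments = floor(63.999) = 63

63


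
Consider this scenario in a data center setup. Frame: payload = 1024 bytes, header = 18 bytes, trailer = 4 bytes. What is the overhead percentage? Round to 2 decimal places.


Given: payload = 1024 B, header = 18 B, trailer = 4 B
Overhead bytes = header + trailer = 18 + 4 = 22
Total frame = payload + overhead = 1024 + 22 = 1046
Overhead % = 22 / 1046 * 100 = 2.1033% -> 2.10% (2 dp)

2.10


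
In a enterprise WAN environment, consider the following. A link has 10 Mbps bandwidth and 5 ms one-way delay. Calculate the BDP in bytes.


Given: bandwidth = 10 Mbps, delay = 5 ms
BDP in bits = 10 * 10^6 * 5 / 1000
BDP in bits = 50000
BDP in bytes = 50000 / 8 = 6250

6250


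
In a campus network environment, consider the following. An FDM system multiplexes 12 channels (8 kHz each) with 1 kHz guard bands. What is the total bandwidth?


Given: 12 channels, 8 kHz each, guard = 1 kHz
Channel bandwidth = 12 * 8 = 96 kHz
Guard bands = 11 gaps * 1 kHz = 11 kHz
Total = 96 + 11 = 107 kHz

107


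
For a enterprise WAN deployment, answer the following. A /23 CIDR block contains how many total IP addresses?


Given: CIDR prefix /23
Host bits = 32 - 23 = 9
Total addresses = 2^9 = 512

512


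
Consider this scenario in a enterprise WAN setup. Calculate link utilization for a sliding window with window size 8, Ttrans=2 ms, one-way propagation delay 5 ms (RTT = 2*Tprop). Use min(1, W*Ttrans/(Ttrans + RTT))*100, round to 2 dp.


Given: W = 8, Ttrans = 2 ms, RTT = 10 ms (= 2 * Tprop, Tprop = 5 ms)
Cycle time = Ttrans + RTT = 2 + 10 = 12 ms (first packet sent until its ACK returns)
W * Ttrans = 8 * 2 = 16 ms of sending per cycle
W * Ttrans / (Ttrans + RTT) = 16 / 12 = 1.333333
U = min(1, 1.333333) = 1.000000
U% = 100.00%

100.00


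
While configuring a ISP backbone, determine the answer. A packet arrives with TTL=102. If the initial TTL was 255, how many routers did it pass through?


Given: initial TTL = 255, received TTL = 102
Hops = initial TTL - received TTL
Hops = 255 - 102 = 153

153


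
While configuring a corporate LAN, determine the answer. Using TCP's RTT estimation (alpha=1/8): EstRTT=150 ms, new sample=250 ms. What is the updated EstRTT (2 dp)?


Given: EstRTT = 150 ms, SampleRTT = 250 ms, alpha = 1/8
New EstRTT = (1 - alpha) * EstRTT + alpha * SampleRTT
(7/8) * 150 = 131.25
(1/8) * 250 = 31.25
New EstRTT = 131.25 + 31.25 = 162.5 ms -> 162.50 ms (2 dp)

162.50


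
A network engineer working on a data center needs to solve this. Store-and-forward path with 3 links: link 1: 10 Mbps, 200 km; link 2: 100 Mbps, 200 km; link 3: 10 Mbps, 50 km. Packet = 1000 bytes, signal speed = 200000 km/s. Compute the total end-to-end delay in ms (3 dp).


Packet = 1000 bytes = 8000 bits. Store-and-forward: sum (t_trans + t_prop) per link.
Link 1: t_trans = 8000/(10*10^6) s = 0.8000 ms; t_prop = 200/200000 s = 1.0000 ms; subtotal = 1.8000 ms
Link 2: t_trans = 8000/(100*10^6) s = 0.0800 ms; t_prop = 200/200000 s = 1.0000 ms; subtotal = 1.0800 ms
Link 3: t_trans = 8000/(10*10^6) s = 0.8000 ms; t_prop = 50/200000 s = 0.2500 ms; subtotal = 1.0500 ms
End-to-end = 1.8000 + 1.0800 + 1.0500 = 3.9300 ms -> 3.930 ms (3 dp)

3.930


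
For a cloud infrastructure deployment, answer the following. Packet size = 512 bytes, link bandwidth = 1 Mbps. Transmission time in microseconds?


Given: packet = 512 bytes, bandwidth = 1 Mbps
Packet in bits = 512 * 8 = 4096 bits
Bandwidth = 1 * 10^6 = 1000000 bps
Time = 4096 / 1000000 seconds
Time in us = 4096 * 10^6 / 1000000 = 4096

4096


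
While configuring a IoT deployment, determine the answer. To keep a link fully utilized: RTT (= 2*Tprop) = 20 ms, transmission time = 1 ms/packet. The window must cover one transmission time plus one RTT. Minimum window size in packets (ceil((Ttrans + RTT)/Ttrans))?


Given: Ttrans = 1 ms, RTT = 20 ms (= 2 * Tprop, Tprop = 10 ms)
Time until first ACK returns = Ttrans + RTT = 1 + 20 = 21 ms
Need W * Ttrans >= Ttrans + RTT  ->  W >= (Ttrans + RTT) / Ttrans
(Ttrans + RTT) / Ttrans = 21 / 1 = 21
W_min = ceil(21) = 21

21


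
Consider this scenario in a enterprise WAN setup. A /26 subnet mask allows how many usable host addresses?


Given: subnet mask /26
Host bits = 32 - 26 = 6
Total addresses = 2^6 = 64
Usable hosts = 64 - 2 (network + broadcast) = 62

62


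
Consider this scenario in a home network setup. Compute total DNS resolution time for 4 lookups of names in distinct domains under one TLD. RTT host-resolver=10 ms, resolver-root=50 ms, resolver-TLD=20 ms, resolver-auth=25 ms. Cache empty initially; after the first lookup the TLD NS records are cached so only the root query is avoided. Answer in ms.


Lookup 1 (cold cache): local + root + TLD + auth = 10 + 50 + 20 + 25 = 105 ms
Lookups 2..4 (TLD NS cached -> skip root; new domain -> still ask TLD and auth): local + TLD + auth = 10 + 20 + 25 = 55 ms each
Remaining 3 lookups: 3 * 55 = 165 ms
Total = 105 + 165 = 270 ms

270


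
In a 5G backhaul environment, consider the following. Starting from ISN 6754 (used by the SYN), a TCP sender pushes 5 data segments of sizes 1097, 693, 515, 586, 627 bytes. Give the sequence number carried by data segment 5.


The SYN occupies sequence number ISN = 6754, so the first data byte is ISN + 1 = 6755.
SEQ of data segment i = (ISN + 1) + sum of payload sizes of segments 1..i-1.
Segment 1: SEQ = 6755, payload = 1097 bytes
Segment 2: SEQ = 7852, payload = 693 bytes
Segment 3: SEQ = 8545, payload = 515 bytes
Segment 4: SEQ = 9060, payload = 586 bytes
Segment 5: SEQ = 9646, payload = 627 bytes
SEQ of segment 5 = 6755 + 1097 + 693 + 515 + 586 = 9646

9646


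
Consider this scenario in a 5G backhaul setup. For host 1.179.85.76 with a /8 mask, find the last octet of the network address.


Given: IP = 1.179.85.76, prefix = /8
Subnet mask = 255.0.0.0
Last octet of IP: 76
Last octet of mask: 0
Network last octet = 76 AND 0 = 0

0


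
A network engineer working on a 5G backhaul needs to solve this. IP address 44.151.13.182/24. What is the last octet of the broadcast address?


Given: IP = 44.151.13.182, prefix = /24
Host bits = 32 - 24 = 8
Network last octet = 182 AND mask = 0
Host part size = 2^8 - 1 = 255
Broadcast last octet = 0 OR 255 = 255

255


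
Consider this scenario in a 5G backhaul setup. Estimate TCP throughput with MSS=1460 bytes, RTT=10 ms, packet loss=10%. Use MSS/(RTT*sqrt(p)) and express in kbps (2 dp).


Given: MSS = 1460 bytes, RTT = 10 ms, loss = 10%
RTT in seconds = 10 / 1000 = 0.01
Loss rate = 10% = 0.1
sqrt(loss) = sqrt(0.1) = 0.316227766017
Throughput (bytes/s) = 1460 / (0.01 * 0.316227766017) = 461692.5384
Throughput (kbps) = 461692.5384 * 8 / 1000 = 3693.540307 -> 3693.54 kbps (2 dp)

3693.54


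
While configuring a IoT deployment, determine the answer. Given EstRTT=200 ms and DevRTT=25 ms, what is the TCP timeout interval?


Given: EstRTT = 200 ms, DevRTT = 25 ms
Timeout = EstRTT + 4 * DevRTT
4 * DevRTT = 4 * 25 = 100
Timeout = 200 + 100 = 300 ms

300


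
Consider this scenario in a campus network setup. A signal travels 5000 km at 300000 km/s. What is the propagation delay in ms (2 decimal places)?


Given: distance = 5000 km, speed = 300000 km/s
Delay = distance / speed = 5000 / 300000 seconds
Delay in ms = 5000 * 1000 / 300000
Delay = 16.6667 ms
Rounded to 2 dp = 16.67 ms

16.67


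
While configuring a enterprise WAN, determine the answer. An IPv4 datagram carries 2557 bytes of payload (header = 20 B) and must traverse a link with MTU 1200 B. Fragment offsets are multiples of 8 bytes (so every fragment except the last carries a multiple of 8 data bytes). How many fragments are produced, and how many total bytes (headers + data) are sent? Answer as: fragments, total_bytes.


Max data per non-final fragment = floor((MTU - header)/8)*8 = floor((1200 - 20)/8)*8 = floor(1180/8)*8 = 1176 B
Final fragment needs no 8-byte alignment: it can carry up to MTU - header = 1180 B
Non-final fragments needed = ceil((payload - 1180) / 1176) = ceil(1377/1176) = ceil(1.1709) = 2
Number of fragments = 2 + 1 = 3
Fragment sizes (data): 2 * 1176 B + 205 B (last, 205 <= 1180 OK)
Total bytes sent = payload + n_frags * header = 2557 + 3*20 = 2557 + 60 = 2617 B

3, 2617


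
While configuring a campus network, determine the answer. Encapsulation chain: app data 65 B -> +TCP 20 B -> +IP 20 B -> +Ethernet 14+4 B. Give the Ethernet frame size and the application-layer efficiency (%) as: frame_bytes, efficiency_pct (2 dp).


TCP segment = 65 + 20 = 85 B
IP packet = 85 + 20 = 105 B
Ethernet frame = 105 + 14 + 4 = 123 B
Efficiency = app / frame = 65 / 123 = 0.528455 = 52.8455% -> 52.85% (2 dp)

123, 52.85


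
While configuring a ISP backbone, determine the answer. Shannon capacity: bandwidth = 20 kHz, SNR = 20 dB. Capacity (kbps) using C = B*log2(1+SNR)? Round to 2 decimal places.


Given: B = 20 kHz, SNR = 20 dB
SNR linear = 10^(20/10) = 100
1 + SNR = 101
log2(101) = 6.6582114828
C = 20 * 1000 * 6.6582114828 = 133164.2297 bps
C = 133.164230 kbps -> 133.16 kbps (2 dp)

133.16


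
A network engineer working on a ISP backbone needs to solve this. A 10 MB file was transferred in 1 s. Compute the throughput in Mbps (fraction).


Given: file = 10 MB, time = 1 s
File in Mb = 10 * 8 = 80 Mb
Throughput = 80 / 1 Mbps
Throughput = 80 Mbps

80


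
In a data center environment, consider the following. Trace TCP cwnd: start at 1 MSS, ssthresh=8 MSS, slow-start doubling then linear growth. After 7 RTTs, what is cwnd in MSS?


RTT 0: cwnd = 1 MSS (initial)
RTT 1: cwnd = 2 MSS (slow start, doubled)
RTT 2: cwnd = 4 MSS (slow start, doubled)
RTT 3: cwnd = 8 MSS (slow start, doubled)
RTT 4: cwnd = 9 MSS (congestion avoidance, +1)
RTT 5: cwnd = 10 MSS (congestion avoidance, +1)
RTT 6: cwnd = 11 MSS (congestion avoidance, +1)
RTT 7: cwnd = 12 MSS (congestion avoidance, +1)

12


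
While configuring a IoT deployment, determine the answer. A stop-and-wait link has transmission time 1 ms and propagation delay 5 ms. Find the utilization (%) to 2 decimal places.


Given: Ttrans = 1 ms, Tprop = 5 ms
RTT = 2 * Tprop = 2 * 5 = 10 ms
U = Ttrans / (Ttrans + RTT)
U = 1 / (1 + 10)
U = 1 / 11 = 0.090909
U% = 9.09%

9.09


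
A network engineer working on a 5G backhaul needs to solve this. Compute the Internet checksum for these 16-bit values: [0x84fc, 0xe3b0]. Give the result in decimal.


Given words: [0x84fc, 0xe3b0]
Step 1: Sum all words
Raw sum = 34044 + 58288 = 92332
Step 2: Fold carry: (26796 + 1) = 26797
One's complement = ~26797 & 0xFFFF = 38738

38738


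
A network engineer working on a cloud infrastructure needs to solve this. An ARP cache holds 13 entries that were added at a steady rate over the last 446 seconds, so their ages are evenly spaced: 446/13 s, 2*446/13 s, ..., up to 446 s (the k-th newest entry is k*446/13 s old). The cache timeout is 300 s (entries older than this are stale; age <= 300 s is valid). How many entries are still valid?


Ages are k * 446/13 s for k = 1..13 (spacing = 34.3077 s).
Entry k is valid iff k * 446/13 <= 300 iff k <= 13 * 300 / 446 = 8.7444
n_valid = floor(8.7444) = 8
(n_stale = 13 - 8 = 5)

8
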